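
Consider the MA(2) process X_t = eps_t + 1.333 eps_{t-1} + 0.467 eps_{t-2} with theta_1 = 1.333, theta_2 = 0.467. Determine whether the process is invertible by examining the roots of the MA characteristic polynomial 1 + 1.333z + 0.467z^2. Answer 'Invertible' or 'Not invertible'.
\text{Invertible}

The MA(q) characteristic polynomial is P(z) = 1 + 1.333z + 0.467z^2.
Invertibility requires all roots to lie outside the unit circle, i.e. |z| > 1 for every root.
Set 1 + (1.333) z + (0.467) z^2 = 0, i.e. a z^2 + b z + c = 0 with a = 0.467, b = 1.333, c = 1.
Discriminant D = b^2 - 4ac = (1.333)^2 - 4*(0.467)*1 = 1.776889 - (1.868) = -0.091111.
D < 0, so the roots are the complex-conjugate pair z = (-b +/- i sqrt(-D)) / (2a) = -1.4272 +/- 0.3232i.
For a conjugate pair |z|^2 = z * conj(z) = (product of roots) = c/a = 1/(0.467) = 2.141328, so |z| = sqrt(2.141328) = 1.4633 for both roots.
Moduli of all roots: 1.4633, 1.4633.
All moduli strictly greater than 1? Yes.
Verdict: Invertible.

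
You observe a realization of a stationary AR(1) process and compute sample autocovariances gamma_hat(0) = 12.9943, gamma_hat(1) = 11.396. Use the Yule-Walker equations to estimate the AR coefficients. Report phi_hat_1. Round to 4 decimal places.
\hat\phi_{1} = 0.8770

The Yule-Walker equations for an AR(p) process read, in matrix form,
  Gamma_p phi = r_p,   with   (Gamma_p)_{ij} = gamma(|i - j|),
                       (r_p)_i = gamma(i),   i,j = 1..p.
Substitute the sample gammas (Toeplitz matrix and right-hand side of size 1):
  Gamma_p = [[12.9943]]
  r_p     = [11.396]
With p = 1 this is the single equation gamma(0) phi_1 = gamma(1):
  phi_hat_1 = gamma(1) / gamma(0) = 11.396 / 12.9943 = 0.8770.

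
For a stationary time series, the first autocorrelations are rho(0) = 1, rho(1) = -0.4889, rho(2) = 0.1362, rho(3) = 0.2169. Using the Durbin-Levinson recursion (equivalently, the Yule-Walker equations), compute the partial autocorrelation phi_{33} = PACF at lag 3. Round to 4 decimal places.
\phi_{33} = 0.3031

The PACF at lag k is phi_{kk}, the last component of the solution
to the Yule-Walker system G_k phi = r_k where
  (G_k)_{ij} = rho(|i - j|), (r_k)_i = rho(i), i,j = 1..k.
Equivalently, Durbin-Levinson gives phi_{kk} iteratively:
  phi_{11} = rho(1)
  phi_{kk} = [rho(k) - sum_{j=1..k-1} phi_{k-1,j} rho(k-j)]
            / [1 - sum_{j=1..k-1} phi_{k-1,j} rho(j)],
  phi_{k,j} = phi_{k-1,j} - phi_{kk} phi_{k-1,k-j},  j = 1..k-1.
Step k = 1:
  phi_11 = rho(1) = -0.4889.
Step k = 2:
  phi_22 = [rho(2) - phi_11 rho(1)] / [1 - phi_11 rho(1)] = [0.1362 - (-0.4889)(-0.4889)] / [1 - (-0.4889)(-0.4889)]
         = -0.10282321 / 0.76097679 = -0.13512.
  Update: phi_21 = phi_11 - phi_22 phi_11 = -0.4889 - (-0.13512)(-0.4889) = -0.55496.
Step k = 3:
  phi_33 = [rho(3) - phi_21 rho(2) - phi_22 rho(1)] / [1 - phi_21 rho(1) - phi_22 rho(2)]
    numerator   = 0.2169 - (-0.55496)(0.1362) - (-0.13512)(-0.4889) = 0.22642539
    denominator = 1 - (-0.55496)(-0.4889) - (-0.13512)(0.1362) = 0.74708331
  phi_33 = 0.22642539 / 0.74708331 = 0.3031.
Therefore phi_{33} = 0.3031.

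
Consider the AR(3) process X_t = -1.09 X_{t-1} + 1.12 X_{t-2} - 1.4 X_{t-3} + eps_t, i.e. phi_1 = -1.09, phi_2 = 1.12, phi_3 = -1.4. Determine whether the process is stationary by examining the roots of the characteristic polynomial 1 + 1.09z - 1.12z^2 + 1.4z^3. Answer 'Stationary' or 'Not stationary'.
\text{Not stationary}

The AR(p) characteristic polynomial is P(z) = 1 + 1.09z - 1.12z^2 + 1.4z^3.
Stationarity requires all roots to lie outside the unit circle, i.e. |z| > 1 for every root.
Degree 3: look for a simple real root z0 first, then factor out (1 - z/z0) and solve the remaining quadratic.
Testing z0 = -0.5: P(-0.5) = 1 + (1.09)(-0.5) + (-1.12)(-0.5)^2 + (1.4)(-0.5)^3
  = 1 + (-0.545) + (-0.28) + (-0.175) = 0.  So z_0 = -0.5 is a root, |z_0| = 0.5.
Divide out the factor (1 + 2 z) = (1 - z/z0) (since 1/z0 = -2):
  P(z) = (1 + 2 z)(1 + (-0.91) z + (0.7) z^2)
  [check: z-coef -0.91 - (-2) = 1.09; z^2-coef 0.7 - (-2)(-0.91) = -1.12; z^3-coef -(-2)(0.7) = 1.4.]
Remaining roots from the quadratic factor 1 + (-0.91) z + (0.7) z^2:
  Set 1 + (-0.91) z + (0.7) z^2 = 0, i.e. a z^2 + b z + c = 0 with a = 0.7, b = -0.91, c = 1.
  Discriminant D = b^2 - 4ac = (-0.91)^2 - 4*(0.7)*1 = 0.8281 - (2.8) = -1.9719.
  D < 0, so the roots are the complex-conjugate pair z = (-b +/- i sqrt(-D)) / (2a) = 0.65 +/- 1.003i.
  For a conjugate pair |z|^2 = z * conj(z) = (product of roots) = c/a = 1/(0.7) = 1.428571, so |z| = sqrt(1.428571) = 1.1952 for both roots.
Moduli of all roots: 0.5000, 1.1952, 1.1952.
All moduli strictly greater than 1? No.
Verdict: Not stationary.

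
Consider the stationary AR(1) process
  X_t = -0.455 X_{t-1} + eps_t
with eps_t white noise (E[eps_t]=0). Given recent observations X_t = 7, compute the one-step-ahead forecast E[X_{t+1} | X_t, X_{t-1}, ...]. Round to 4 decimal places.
E[X_{t+1} \mid \mathcal F_t] = -3.1850

For an AR(p) model X_t = c + sum_i phi_i X_{t-i} + eps_t, the
one-step-ahead conditional mean is
  E[X_{t+1} | X_t, ...] = c + sum_i phi_i X_{t+1-i}.
Substitute known values:
  E[X_{t+1} | ...] = (-0.455) * (7)
                   = -3.1850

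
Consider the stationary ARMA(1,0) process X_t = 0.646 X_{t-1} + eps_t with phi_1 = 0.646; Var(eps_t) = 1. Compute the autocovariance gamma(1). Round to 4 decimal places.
\gamma(1) = 1.1087

Multiply the model equation by X_{t-k} and take expectations. With theta_0 = psi_0 = 1 and psi_j the MA(infinity) weights, this gives
  gamma(k) - sum_i phi_i gamma(k-i) = c_k,
  c_k = sigma^2 * sum_{j=k..q} theta_j psi_{j-k}   (c_k = 0 for k > q),
using gamma(-m) = gamma(m).
Pure AR (q = 0): c_0 = sigma^2 = 1, c_k = 0 for k >= 1.
Equations for k = 0 and k = 1 (AR order 1):
  gamma(0) = phi_1 gamma(1) + c_0
  gamma(1) = phi_1 gamma(0) + c_1
Substituting the second into the first: gamma(0) (1 - phi_1^2) = c_0 + phi_1 c_1, so
  gamma(0) = c_0 / (1 - phi_1^2) = 1 / (1 - (0.646)^2) = 1 / 0.582684 = 1.716196.
  gamma(1) = phi_1 gamma(0) = (0.646)(1.716196) = 1.108663.
Therefore gamma(1) = 1.1087 (to 4 decimal places).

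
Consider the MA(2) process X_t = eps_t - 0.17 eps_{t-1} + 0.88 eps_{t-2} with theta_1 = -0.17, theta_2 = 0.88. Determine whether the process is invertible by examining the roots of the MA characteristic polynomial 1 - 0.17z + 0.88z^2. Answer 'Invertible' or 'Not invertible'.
\text{Invertible}

The MA(q) characteristic polynomial is P(z) = 1 - 0.17z + 0.88z^2.
Invertibility requires all roots to lie outside the unit circle, i.e. |z| > 1 for every root.
Set 1 + (-0.17) z + (0.88) z^2 = 0, i.e. a z^2 + b z + c = 0 with a = 0.88, b = -0.17, c = 1.
Discriminant D = b^2 - 4ac = (-0.17)^2 - 4*(0.88)*1 = 0.0289 - (3.52) = -3.4911.
D < 0, so the roots are the complex-conjugate pair z = (-b +/- i sqrt(-D)) / (2a) = 0.0966 +/- 1.0616i.
For a conjugate pair |z|^2 = z * conj(z) = (product of roots) = c/a = 1/(0.88) = 1.136364, so |z| = sqrt(1.136364) = 1.066 for both roots.
Moduli of all roots: 1.0660, 1.0660.
All moduli strictly greater than 1? Yes.
Verdict: Invertible.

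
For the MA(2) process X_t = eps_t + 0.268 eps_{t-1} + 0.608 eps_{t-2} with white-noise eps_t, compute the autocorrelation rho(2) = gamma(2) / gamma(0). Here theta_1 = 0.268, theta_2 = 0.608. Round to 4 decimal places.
\rho(2) = 0.4218

For an MA(q) process with theta_0 = 1, the autocovariance is
  gamma(k) = sigma^2 * sum_{i=0..q-k} theta_i * theta_{i+k},
and rho(k) = gamma(k) / gamma(0). Sigma^2 cancels.
  numerator   = (1)*(0.608) = 0.608.
  denominator = (1)^2 + (0.268)^2 + (0.608)^2 = 1.441488.
  rho(2) = 0.608 / 1.441488 = 0.4218.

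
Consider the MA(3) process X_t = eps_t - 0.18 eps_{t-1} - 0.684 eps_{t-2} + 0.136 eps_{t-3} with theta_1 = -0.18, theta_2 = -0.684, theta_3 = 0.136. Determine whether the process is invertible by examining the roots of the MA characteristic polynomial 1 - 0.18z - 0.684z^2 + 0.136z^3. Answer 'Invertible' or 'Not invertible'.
\text{Invertible}

The MA(q) characteristic polynomial is P(z) = 1 - 0.18z - 0.684z^2 + 0.136z^3.
Invertibility requires all roots to lie outside the unit circle, i.e. |z| > 1 for every root.
Degree 3: look for a simple real root z0 first, then factor out (1 - z/z0) and solve the remaining quadratic.
Testing z0 = 5: P(5) = 1 + (-0.18)(5) + (-0.684)(5)^2 + (0.136)(5)^3
  = 1 + (-0.9) + (-17.1) + (17) = 0.  So z_0 = 5 is a root, |z_0| = 5.
Divide out the factor (1 - 0.2 z) = (1 - z/z0) (since 1/z0 = 0.2):
  P(z) = (1 - 0.2 z)(1 + (0.02) z + (-0.68) z^2)
  [check: z-coef 0.02 - (0.2) = -0.18; z^2-coef -0.68 - (0.2)(0.02) = -0.684; z^3-coef -(0.2)(-0.68) = 0.136.]
Remaining roots from the quadratic factor 1 + (0.02) z + (-0.68) z^2:
  Set 1 + (0.02) z + (-0.68) z^2 = 0, i.e. a z^2 + b z + c = 0 with a = -0.68, b = 0.02, c = 1.
  Discriminant D = b^2 - 4ac = (0.02)^2 - 4*(-0.68)*1 = 0.0004 - (-2.72) = 2.7204.
  D >= 0, so the roots are real: z = (-b +/- sqrt(D)) / (2a) = (-0.02 +/- 1.649364) / (-1.36).
    z_1 = (-0.02 + 1.649364) / (-1.36) = -1.1981,   |z_1| = 1.1981.
    z_2 = (-0.02 - 1.649364) / (-1.36) = 1.2275,   |z_2| = 1.2275.
Moduli of all roots: 5.0000, 1.1981, 1.2275.
All moduli strictly greater than 1? Yes.
Verdict: Invertible.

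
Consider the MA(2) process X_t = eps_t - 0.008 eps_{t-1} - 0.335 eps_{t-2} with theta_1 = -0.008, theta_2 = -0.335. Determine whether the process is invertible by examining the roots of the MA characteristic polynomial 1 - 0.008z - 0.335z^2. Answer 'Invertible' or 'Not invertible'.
\text{Invertible}

The MA(q) characteristic polynomial is P(z) = 1 - 0.008z - 0.335z^2.
Invertibility requires all roots to lie outside the unit circle, i.e. |z| > 1 for every root.
Set 1 + (-0.008) z + (-0.335) z^2 = 0, i.e. a z^2 + b z + c = 0 with a = -0.335, b = -0.008, c = 1.
Discriminant D = b^2 - 4ac = (-0.008)^2 - 4*(-0.335)*1 = 0.000064 - (-1.34) = 1.340064.
D >= 0, so the roots are real: z = (-b +/- sqrt(D)) / (2a) = (0.008 +/- 1.157611) / (-0.67).
  z_1 = (0.008 + 1.157611) / (-0.67) = -1.7397,   |z_1| = 1.7397.
  z_2 = (0.008 - 1.157611) / (-0.67) = 1.7158,   |z_2| = 1.7158.
Moduli of all roots: 1.7397, 1.7158.
All moduli strictly greater than 1? Yes.
Verdict: Invertible.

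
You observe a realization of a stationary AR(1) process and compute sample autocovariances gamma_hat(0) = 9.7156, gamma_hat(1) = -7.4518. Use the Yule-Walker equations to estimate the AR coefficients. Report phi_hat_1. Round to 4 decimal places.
\hat\phi_{1} = -0.7670

The Yule-Walker equations for an AR(p) process read, in matrix form,
  Gamma_p phi = r_p,   with   (Gamma_p)_{ij} = gamma(|i - j|),
                       (r_p)_i = gamma(i),   i,j = 1..p.
Substitute the sample gammas (Toeplitz matrix and right-hand side of size 1):
  Gamma_p = [[9.7156]]
  r_p     = [-7.4518]
With p = 1 this is the single equation gamma(0) phi_1 = gamma(1):
  phi_hat_1 = gamma(1) / gamma(0) = -7.4518 / 9.7156 = -0.7670.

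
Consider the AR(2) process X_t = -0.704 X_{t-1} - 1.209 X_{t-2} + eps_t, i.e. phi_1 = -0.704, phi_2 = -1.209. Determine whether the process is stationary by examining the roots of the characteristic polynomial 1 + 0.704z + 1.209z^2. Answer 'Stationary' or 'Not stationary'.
\text{Not stationary}

The AR(p) characteristic polynomial is P(z) = 1 + 0.704z + 1.209z^2.
Stationarity requires all roots to lie outside the unit circle, i.e. |z| > 1 for every root.
Set 1 + (0.704) z + (1.209) z^2 = 0, i.e. a z^2 + b z + c = 0 with a = 1.209, b = 0.704, c = 1.
Discriminant D = b^2 - 4ac = (0.704)^2 - 4*(1.209)*1 = 0.495616 - (4.836) = -4.340384.
D < 0, so the roots are the complex-conjugate pair z = (-b +/- i sqrt(-D)) / (2a) = -0.2911 +/- 0.8616i.
For a conjugate pair |z|^2 = z * conj(z) = (product of roots) = c/a = 1/(1.209) = 0.82713, so |z| = sqrt(0.82713) = 0.9095 for both roots.
Moduli of all roots: 0.9095, 0.9095.
All moduli strictly greater than 1? No.
Verdict: Not stationary.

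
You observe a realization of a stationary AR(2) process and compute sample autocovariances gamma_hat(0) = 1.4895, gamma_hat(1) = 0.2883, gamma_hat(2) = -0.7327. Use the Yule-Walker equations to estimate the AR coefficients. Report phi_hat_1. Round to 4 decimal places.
\hat\phi_{1} = 0.3000

The Yule-Walker equations for an AR(p) process read, in matrix form,
  Gamma_p phi = r_p,   with   (Gamma_p)_{ij} = gamma(|i - j|),
                       (r_p)_i = gamma(i),   i,j = 1..p.
Substitute the sample gammas (Toeplitz matrix and right-hand side of size 2):
  Gamma_p = [[1.4895, 0.2883], [0.2883, 1.4895]]
  r_p     = [0.2883, -0.7327]
Written out:
  1.4895 phi_1 + 0.2883 phi_2 = 0.2883
  0.2883 phi_1 + 1.4895 phi_2 = -0.7327
Solve by Cramer's rule:
  det = gamma(0)^2 - gamma(1)^2 = (1.4895)^2 - (0.2883)^2 = 2.21861025 - 0.08311689 = 2.13549336
  phi_hat_1 = [gamma(1) gamma(0) - gamma(1) gamma(2)] / det = [(0.2883)(1.4895) - (0.2883)(-0.7327)] / 2.13549336 = 0.64066026 / 2.13549336 = 0.3
  phi_hat_2 = [gamma(0) gamma(2) - gamma(1)^2] / det = [(1.4895)(-0.7327) - (0.2883)^2] / 2.13549336 = -1.17447354 / 2.13549336 = -0.55
So phi_hat = [0.3000, -0.5500].
Therefore phi_hat_1 = 0.3000.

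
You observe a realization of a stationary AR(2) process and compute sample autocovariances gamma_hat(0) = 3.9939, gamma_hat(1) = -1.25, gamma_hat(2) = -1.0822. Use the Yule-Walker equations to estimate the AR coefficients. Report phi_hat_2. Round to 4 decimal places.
\hat\phi_{2} = -0.4090

The Yule-Walker equations for an AR(p) process read, in matrix form,
  Gamma_p phi = r_p,   with   (Gamma_p)_{ij} = gamma(|i - j|),
                       (r_p)_i = gamma(i),   i,j = 1..p.
Substitute the sample gammas (Toeplitz matrix and right-hand side of size 2):
  Gamma_p = [[3.9939, -1.25], [-1.25, 3.9939]]
  r_p     = [-1.25, -1.0822]
Written out:
  3.9939 phi_1 - 1.25 phi_2 = -1.25
  -1.25 phi_1 + 3.9939 phi_2 = -1.0822
Solve by Cramer's rule:
  det = gamma(0)^2 - gamma(1)^2 = (3.9939)^2 - (-1.25)^2 = 15.95123721 - 1.5625 = 14.38873721
  phi_hat_1 = [gamma(1) gamma(0) - gamma(1) gamma(2)] / det = [(-1.25)(3.9939) - (-1.25)(-1.0822)] / 14.38873721 = -6.345125 / 14.38873721 = -0.441
  phi_hat_2 = [gamma(0) gamma(2) - gamma(1)^2] / det = [(3.9939)(-1.0822) - (-1.25)^2] / 14.38873721 = -5.88469858 / 14.38873721 = -0.409
So phi_hat = [-0.4410, -0.4090].
Therefore phi_hat_2 = -0.4090.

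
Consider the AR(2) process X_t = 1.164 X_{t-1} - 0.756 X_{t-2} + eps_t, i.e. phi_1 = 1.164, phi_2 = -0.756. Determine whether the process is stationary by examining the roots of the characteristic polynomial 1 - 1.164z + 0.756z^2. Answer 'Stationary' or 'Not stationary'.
\text{Stationary}

The AR(p) characteristic polynomial is P(z) = 1 - 1.164z + 0.756z^2.
Stationarity requires all roots to lie outside the unit circle, i.e. |z| > 1 for every root.
Set 1 + (-1.164) z + (0.756) z^2 = 0, i.e. a z^2 + b z + c = 0 with a = 0.756, b = -1.164, c = 1.
Discriminant D = b^2 - 4ac = (-1.164)^2 - 4*(0.756)*1 = 1.354896 - (3.024) = -1.669104.
D < 0, so the roots are the complex-conjugate pair z = (-b +/- i sqrt(-D)) / (2a) = 0.7698 +/- 0.8545i.
For a conjugate pair |z|^2 = z * conj(z) = (product of roots) = c/a = 1/(0.756) = 1.322751, so |z| = sqrt(1.322751) = 1.1501 for both roots.
Moduli of all roots: 1.1501, 1.1501.
All moduli strictly greater than 1? Yes.
Verdict: Stationary.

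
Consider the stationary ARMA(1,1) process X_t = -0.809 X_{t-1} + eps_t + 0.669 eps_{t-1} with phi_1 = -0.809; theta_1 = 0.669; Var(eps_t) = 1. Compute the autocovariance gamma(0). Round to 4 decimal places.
\gamma(0) = 1.0567

Multiply the model equation by X_{t-k} and take expectations. With theta_0 = psi_0 = 1 and psi_j the MA(infinity) weights, this gives
  gamma(k) - sum_i phi_i gamma(k-i) = c_k,
  c_k = sigma^2 * sum_{j=k..q} theta_j psi_{j-k}   (c_k = 0 for k > q),
using gamma(-m) = gamma(m).
psi-weights needed (psi_j = theta_j + sum_i phi_i psi_{j-i}):
  psi_1 = theta_1 + phi_1 = 0.669 + (-0.809) = -0.14
Right-hand sides:
  c_0 = sigma^2 (1 + theta_1 psi_1) = 1 * (1 + (0.669)(-0.14)) = 1 * 0.90634 = 0.90634
  c_1 = sigma^2 theta_1 = 1 * (0.669) = 0.669
  c_2 = 0
Equations for k = 0 and k = 1 (AR order 1):
  gamma(0) = phi_1 gamma(1) + c_0
  gamma(1) = phi_1 gamma(0) + c_1
Substituting the second into the first: gamma(0) (1 - phi_1^2) = c_0 + phi_1 c_1, so
  gamma(0) = (c_0 + phi_1 c_1) / (1 - phi_1^2) = (0.90634 + (-0.809)(0.669)) / (1 - (-0.809)^2) = 0.365119 / 0.345519 = 1.056726.
Therefore gamma(0) = 1.0567 (to 4 decimal places).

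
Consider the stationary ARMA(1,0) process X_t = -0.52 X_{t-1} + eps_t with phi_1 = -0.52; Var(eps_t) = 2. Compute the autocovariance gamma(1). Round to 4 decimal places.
\gamma(1) = -1.4254

Multiply the model equation by X_{t-k} and take expectations. With theta_0 = psi_0 = 1 and psi_j the MA(infinity) weights, this gives
  gamma(k) - sum_i phi_i gamma(k-i) = c_k,
  c_k = sigma^2 * sum_{j=k..q} theta_j psi_{j-k}   (c_k = 0 for k > q),
using gamma(-m) = gamma(m).
Pure AR (q = 0): c_0 = sigma^2 = 2, c_k = 0 for k >= 1.
Equations for k = 0 and k = 1 (AR order 1):
  gamma(0) = phi_1 gamma(1) + c_0
  gamma(1) = phi_1 gamma(0) + c_1
Substituting the second into the first: gamma(0) (1 - phi_1^2) = c_0 + phi_1 c_1, so
  gamma(0) = c_0 / (1 - phi_1^2) = 2 / (1 - (-0.52)^2) = 2 / 0.7296 = 2.741228.
  gamma(1) = phi_1 gamma(0) = (-0.52)(2.741228) = -1.425439.
Therefore gamma(1) = -1.4254 (to 4 decimal places).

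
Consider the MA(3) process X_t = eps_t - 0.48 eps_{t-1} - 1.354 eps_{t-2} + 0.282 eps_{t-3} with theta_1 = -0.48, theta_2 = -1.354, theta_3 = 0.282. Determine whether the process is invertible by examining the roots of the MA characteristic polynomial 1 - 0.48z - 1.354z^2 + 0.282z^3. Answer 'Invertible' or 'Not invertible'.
\text{Not invertible}

The MA(q) characteristic polynomial is P(z) = 1 - 0.48z - 1.354z^2 + 0.282z^3.
Invertibility requires all roots to lie outside the unit circle, i.e. |z| > 1 for every root.
Degree 3: look for a simple real root z0 first, then factor out (1 - z/z0) and solve the remaining quadratic.
Testing z0 = 5: P(5) = 1 + (-0.48)(5) + (-1.354)(5)^2 + (0.282)(5)^3
  = 1 + (-2.4) + (-33.85) + (35.25) = 0.  So z_0 = 5 is a root, |z_0| = 5.
Divide out the factor (1 - 0.2 z) = (1 - z/z0) (since 1/z0 = 0.2):
  P(z) = (1 - 0.2 z)(1 + (-0.28) z + (-1.41) z^2)
  [check: z-coef -0.28 - (0.2) = -0.48; z^2-coef -1.41 - (0.2)(-0.28) = -1.354; z^3-coef -(0.2)(-1.41) = 0.282.]
Remaining roots from the quadratic factor 1 + (-0.28) z + (-1.41) z^2:
  Set 1 + (-0.28) z + (-1.41) z^2 = 0, i.e. a z^2 + b z + c = 0 with a = -1.41, b = -0.28, c = 1.
  Discriminant D = b^2 - 4ac = (-0.28)^2 - 4*(-1.41)*1 = 0.0784 - (-5.64) = 5.7184.
  D >= 0, so the roots are real: z = (-b +/- sqrt(D)) / (2a) = (0.28 +/- 2.391318) / (-2.82).
    z_1 = (0.28 + 2.391318) / (-2.82) = -0.9473,   |z_1| = 0.9473.
    z_2 = (0.28 - 2.391318) / (-2.82) = 0.7487,   |z_2| = 0.7487.
Moduli of all roots: 5.0000, 0.9473, 0.7487.
All moduli strictly greater than 1? No.
Verdict: Not invertible.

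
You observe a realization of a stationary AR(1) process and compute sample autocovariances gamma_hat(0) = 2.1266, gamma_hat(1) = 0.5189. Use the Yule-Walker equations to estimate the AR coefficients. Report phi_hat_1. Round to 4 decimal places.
\hat\phi_{1} = 0.2440

The Yule-Walker equations for an AR(p) process read, in matrix form,
  Gamma_p phi = r_p,   with   (Gamma_p)_{ij} = gamma(|i - j|),
                       (r_p)_i = gamma(i),   i,j = 1..p.
Substitute the sample gammas (Toeplitz matrix and right-hand side of size 1):
  Gamma_p = [[2.1266]]
  r_p     = [0.5189]
With p = 1 this is the single equation gamma(0) phi_1 = gamma(1):
  phi_hat_1 = gamma(1) / gamma(0) = 0.5189 / 2.1266 = 0.2440.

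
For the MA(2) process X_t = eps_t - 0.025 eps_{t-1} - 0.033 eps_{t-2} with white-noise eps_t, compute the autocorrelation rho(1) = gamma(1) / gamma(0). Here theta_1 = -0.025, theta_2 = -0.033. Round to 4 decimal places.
\rho(1) = -0.0241

For an MA(q) process with theta_0 = 1, the autocovariance is
  gamma(k) = sigma^2 * sum_{i=0..q-k} theta_i * theta_{i+k},
and rho(k) = gamma(k) / gamma(0). Sigma^2 cancels.
  numerator   = (1)*(-0.025) + (-0.025)*(-0.033) = -0.024175.
  denominator = (1)^2 + (-0.025)^2 + (-0.033)^2 = 1.001714.
  rho(1) = -0.024175 / 1.001714 = -0.0241.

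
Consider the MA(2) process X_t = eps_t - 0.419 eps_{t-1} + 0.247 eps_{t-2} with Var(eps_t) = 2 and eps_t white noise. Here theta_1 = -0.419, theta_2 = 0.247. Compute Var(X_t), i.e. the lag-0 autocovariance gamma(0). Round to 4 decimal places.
\gamma(0) = 2.4731

For an MA(q) process X_t = eps_t + sum_i theta_i eps_{t-i} with
Var(eps_t) = sigma^2, the variance is
  gamma(0) = sigma^2 * (1 + sum_i theta_i^2).
  sum_i theta_i^2 = (-0.419)^2 + (0.247)^2 = 0.175561 + 0.061009 = 0.23657.
  gamma(0) = 2 * (1 + 0.23657) = 2 * 1.23657 = 2.47314, which rounds to 2.4731.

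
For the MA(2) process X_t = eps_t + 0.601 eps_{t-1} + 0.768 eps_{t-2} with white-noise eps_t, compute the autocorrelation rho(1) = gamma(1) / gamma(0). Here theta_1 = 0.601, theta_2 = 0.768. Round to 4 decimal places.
\rho(1) = 0.5446

For an MA(q) process with theta_0 = 1, the autocovariance is
  gamma(k) = sigma^2 * sum_{i=0..q-k} theta_i * theta_{i+k},
and rho(k) = gamma(k) / gamma(0). Sigma^2 cancels.
  numerator   = (1)*(0.601) + (0.601)*(0.768) = 1.062568.
  denominator = (1)^2 + (0.601)^2 + (0.768)^2 = 1.951025.
  rho(1) = 1.062568 / 1.951025 = 0.5446.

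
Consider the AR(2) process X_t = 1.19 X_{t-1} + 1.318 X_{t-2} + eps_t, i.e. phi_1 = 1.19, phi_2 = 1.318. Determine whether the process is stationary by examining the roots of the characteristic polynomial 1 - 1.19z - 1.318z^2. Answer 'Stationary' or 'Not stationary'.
\text{Not stationary}

The AR(p) characteristic polynomial is P(z) = 1 - 1.19z - 1.318z^2.
Stationarity requires all roots to lie outside the unit circle, i.e. |z| > 1 for every root.
Set 1 + (-1.19) z + (-1.318) z^2 = 0, i.e. a z^2 + b z + c = 0 with a = -1.318, b = -1.19, c = 1.
Discriminant D = b^2 - 4ac = (-1.19)^2 - 4*(-1.318)*1 = 1.4161 - (-5.272) = 6.6881.
D >= 0, so the roots are real: z = (-b +/- sqrt(D)) / (2a) = (1.19 +/- 2.586136) / (-2.636).
  z_1 = (1.19 + 2.586136) / (-2.636) = -1.4325,   |z_1| = 1.4325.
  z_2 = (1.19 - 2.586136) / (-2.636) = 0.5296,   |z_2| = 0.5296.
Moduli of all roots: 1.4325, 0.5296.
All moduli strictly greater than 1? No.
Verdict: Not stationary.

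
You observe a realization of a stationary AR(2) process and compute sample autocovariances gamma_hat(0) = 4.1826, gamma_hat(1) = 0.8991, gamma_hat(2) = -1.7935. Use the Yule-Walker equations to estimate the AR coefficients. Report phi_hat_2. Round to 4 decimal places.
\hat\phi_{2} = -0.4980

The Yule-Walker equations for an AR(p) process read, in matrix form,
  Gamma_p phi = r_p,   with   (Gamma_p)_{ij} = gamma(|i - j|),
                       (r_p)_i = gamma(i),   i,j = 1..p.
Substitute the sample gammas (Toeplitz matrix and right-hand side of size 2):
  Gamma_p = [[4.1826, 0.8991], [0.8991, 4.1826]]
  r_p     = [0.8991, -1.7935]
Written out:
  4.1826 phi_1 + 0.8991 phi_2 = 0.8991
  0.8991 phi_1 + 4.1826 phi_2 = -1.7935
Solve by Cramer's rule:
  det = gamma(0)^2 - gamma(1)^2 = (4.1826)^2 - (0.8991)^2 = 17.49414276 - 0.80838081 = 16.68576195
  phi_hat_1 = [gamma(1) gamma(0) - gamma(1) gamma(2)] / det = [(0.8991)(4.1826) - (0.8991)(-1.7935)] / 16.68576195 = 5.37311151 / 16.68576195 = 0.322
  phi_hat_2 = [gamma(0) gamma(2) - gamma(1)^2] / det = [(4.1826)(-1.7935) - (0.8991)^2] / 16.68576195 = -8.30987391 / 16.68576195 = -0.498
So phi_hat = [0.3220, -0.4980].
Therefore phi_hat_2 = -0.4980.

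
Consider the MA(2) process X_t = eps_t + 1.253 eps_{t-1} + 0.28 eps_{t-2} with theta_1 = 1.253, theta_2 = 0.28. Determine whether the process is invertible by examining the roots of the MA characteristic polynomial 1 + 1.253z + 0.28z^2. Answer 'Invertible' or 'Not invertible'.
\text{Invertible}

The MA(q) characteristic polynomial is P(z) = 1 + 1.253z + 0.28z^2.
Invertibility requires all roots to lie outside the unit circle, i.e. |z| > 1 for every root.
Set 1 + (1.253) z + (0.28) z^2 = 0, i.e. a z^2 + b z + c = 0 with a = 0.28, b = 1.253, c = 1.
Discriminant D = b^2 - 4ac = (1.253)^2 - 4*(0.28)*1 = 1.570009 - (1.12) = 0.450009.
D >= 0, so the roots are real: z = (-b +/- sqrt(D)) / (2a) = (-1.253 +/- 0.670827) / (0.56).
  z_1 = (-1.253 + 0.670827) / (0.56) = -1.0396,   |z_1| = 1.0396.
  z_2 = (-1.253 - 0.670827) / (0.56) = -3.4354,   |z_2| = 3.4354.
Moduli of all roots: 1.0396, 3.4354.
All moduli strictly greater than 1? Yes.
Verdict: Invertible.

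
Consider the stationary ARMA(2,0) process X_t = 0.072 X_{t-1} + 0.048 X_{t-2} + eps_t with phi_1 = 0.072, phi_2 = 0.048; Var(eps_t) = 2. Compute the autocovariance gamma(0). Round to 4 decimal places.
\gamma(0) = 2.0162

Multiply the model equation by X_{t-k} and take expectations. With theta_0 = psi_0 = 1 and psi_j the MA(infinity) weights, this gives
  gamma(k) - sum_i phi_i gamma(k-i) = c_k,
  c_k = sigma^2 * sum_{j=k..q} theta_j psi_{j-k}   (c_k = 0 for k > q),
using gamma(-m) = gamma(m).
Pure AR (q = 0): c_0 = sigma^2 = 2, c_k = 0 for k >= 1.
Equations for k = 0, 1, 2 (AR order 2, c_2 = 0):
  (E0) gamma(0) = phi_1 gamma(1) + phi_2 gamma(2) + c_0
  (E1) gamma(1) = phi_1 gamma(0) + phi_2 gamma(1) + c_1
  (E2) gamma(2) = phi_1 gamma(1) + phi_2 gamma(0)
From (E1): gamma(1) = A gamma(0) + B with
  A = phi_1 / (1 - phi_2) = 0.072 / 0.952 = 0.07563,   B = c_1 / (1 - phi_2) = 0 / 0.952 = 0.
Insert (E2) into (E0): gamma(0) (1 - phi_2^2) = phi_1 (1 + phi_2) gamma(1) + c_0.
  phi_1 (1 + phi_2) = (0.072)(1.048) = 0.075456,   1 - phi_2^2 = 0.997696.
Replace gamma(1) by A gamma(0) + B and collect gamma(0):
  gamma(0) [0.997696 - (0.075456)(0.07563)] = c_0 = 2
  gamma(0) * 0.991989 = 2
  gamma(0) = 2 / 0.991989 = 2.016151.
Therefore gamma(0) = 2.0162 (to 4 decimal places).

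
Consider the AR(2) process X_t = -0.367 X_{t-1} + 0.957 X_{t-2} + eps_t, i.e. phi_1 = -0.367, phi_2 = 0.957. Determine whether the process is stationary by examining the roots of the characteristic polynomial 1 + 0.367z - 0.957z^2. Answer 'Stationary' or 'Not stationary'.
\text{Not stationary}

The AR(p) characteristic polynomial is P(z) = 1 + 0.367z - 0.957z^2.
Stationarity requires all roots to lie outside the unit circle, i.e. |z| > 1 for every root.
Set 1 + (0.367) z + (-0.957) z^2 = 0, i.e. a z^2 + b z + c = 0 with a = -0.957, b = 0.367, c = 1.
Discriminant D = b^2 - 4ac = (0.367)^2 - 4*(-0.957)*1 = 0.134689 - (-3.828) = 3.962689.
D >= 0, so the roots are real: z = (-b +/- sqrt(D)) / (2a) = (-0.367 +/- 1.99065) / (-1.914).
  z_1 = (-0.367 + 1.99065) / (-1.914) = -0.8483,   |z_1| = 0.8483.
  z_2 = (-0.367 - 1.99065) / (-1.914) = 1.2318,   |z_2| = 1.2318.
Moduli of all roots: 0.8483, 1.2318.
All moduli strictly greater than 1? No.
Verdict: Not stationary.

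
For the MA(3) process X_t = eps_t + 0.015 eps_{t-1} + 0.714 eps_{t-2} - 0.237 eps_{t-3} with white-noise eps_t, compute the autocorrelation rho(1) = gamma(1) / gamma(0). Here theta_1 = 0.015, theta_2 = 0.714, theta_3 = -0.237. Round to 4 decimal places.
\rho(1) = -0.0916

For an MA(q) process with theta_0 = 1, the autocovariance is
  gamma(k) = sigma^2 * sum_{i=0..q-k} theta_i * theta_{i+k},
and rho(k) = gamma(k) / gamma(0). Sigma^2 cancels.
  numerator   = (1)*(0.015) + (0.015)*(0.714) + (0.714)*(-0.237) = -0.143508.
  denominator = (1)^2 + (0.015)^2 + (0.714)^2 + (-0.237)^2 = 1.56619.
  rho(1) = -0.143508 / 1.56619 = -0.0916.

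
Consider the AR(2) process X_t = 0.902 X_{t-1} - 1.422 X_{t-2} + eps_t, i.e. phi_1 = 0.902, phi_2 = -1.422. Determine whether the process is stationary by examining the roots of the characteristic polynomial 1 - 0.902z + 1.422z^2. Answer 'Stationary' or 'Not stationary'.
\text{Not stationary}

The AR(p) characteristic polynomial is P(z) = 1 - 0.902z + 1.422z^2.
Stationarity requires all roots to lie outside the unit circle, i.e. |z| > 1 for every root.
Set 1 + (-0.902) z + (1.422) z^2 = 0, i.e. a z^2 + b z + c = 0 with a = 1.422, b = -0.902, c = 1.
Discriminant D = b^2 - 4ac = (-0.902)^2 - 4*(1.422)*1 = 0.813604 - (5.688) = -4.874396.
D < 0, so the roots are the complex-conjugate pair z = (-b +/- i sqrt(-D)) / (2a) = 0.3172 +/- 0.7763i.
For a conjugate pair |z|^2 = z * conj(z) = (product of roots) = c/a = 1/(1.422) = 0.703235, so |z| = sqrt(0.703235) = 0.8386 for both roots.
Moduli of all roots: 0.8386, 0.8386.
All moduli strictly greater than 1? No.
Verdict: Not stationary.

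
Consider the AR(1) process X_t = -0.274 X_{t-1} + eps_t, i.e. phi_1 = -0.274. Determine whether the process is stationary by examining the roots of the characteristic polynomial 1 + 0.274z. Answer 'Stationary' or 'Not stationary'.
\text{Stationary}

The AR(p) characteristic polynomial is P(z) = 1 + 0.274z.
Stationarity requires all roots to lie outside the unit circle, i.e. |z| > 1 for every root.
This is linear in z: 1 + (0.274) z = 0  =>  z = -1/(0.274) = -3.649635,  |z| = 3.649635.
Moduli of all roots: 3.6496.
All moduli strictly greater than 1? Yes.
Verdict: Stationary.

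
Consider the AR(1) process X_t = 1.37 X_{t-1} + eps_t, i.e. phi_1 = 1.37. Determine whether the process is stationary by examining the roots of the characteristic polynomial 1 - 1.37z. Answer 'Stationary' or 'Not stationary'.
\text{Not stationary}

The AR(p) characteristic polynomial is P(z) = 1 - 1.37z.
Stationarity requires all roots to lie outside the unit circle, i.e. |z| > 1 for every root.
This is linear in z: 1 + (-1.37) z = 0  =>  z = -1/(-1.37) = 0.729927,  |z| = 0.729927.
Moduli of all roots: 0.7299.
All moduli strictly greater than 1? No.
Verdict: Not stationary.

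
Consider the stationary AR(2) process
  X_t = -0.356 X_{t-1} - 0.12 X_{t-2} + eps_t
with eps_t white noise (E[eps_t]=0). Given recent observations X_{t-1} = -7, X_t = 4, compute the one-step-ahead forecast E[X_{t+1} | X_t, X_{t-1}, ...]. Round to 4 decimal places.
E[X_{t+1} \mid \mathcal F_t] = -0.5840

For an AR(p) model X_t = c + sum_i phi_i X_{t-i} + eps_t, the
one-step-ahead conditional mean is
  E[X_{t+1} | X_t, ...] = c + sum_i phi_i X_{t+1-i}.
Substitute known values:
  E[X_{t+1} | ...] = (-0.356) * (4) + (-0.12) * (-7)
                   = -0.5840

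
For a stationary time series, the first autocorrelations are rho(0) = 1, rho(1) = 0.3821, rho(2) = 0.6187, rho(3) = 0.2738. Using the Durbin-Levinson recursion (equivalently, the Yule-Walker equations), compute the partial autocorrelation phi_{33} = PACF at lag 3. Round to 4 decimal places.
\phi_{33} = -0.0730

The PACF at lag k is phi_{kk}, the last component of the solution
to the Yule-Walker system G_k phi = r_k where
  (G_k)_{ij} = rho(|i - j|), (r_k)_i = rho(i), i,j = 1..k.
Equivalently, Durbin-Levinson gives phi_{kk} iteratively:
  phi_{11} = rho(1)
  phi_{kk} = [rho(k) - sum_{j=1..k-1} phi_{k-1,j} rho(k-j)]
            / [1 - sum_{j=1..k-1} phi_{k-1,j} rho(j)],
  phi_{k,j} = phi_{k-1,j} - phi_{kk} phi_{k-1,k-j},  j = 1..k-1.
Step k = 1:
  phi_11 = rho(1) = 0.3821.
Step k = 2:
  phi_22 = [rho(2) - phi_11 rho(1)] / [1 - phi_11 rho(1)] = [0.6187 - (0.3821)(0.3821)] / [1 - (0.3821)(0.3821)]
         = 0.47269959 / 0.85399959 = 0.553513.
  Update: phi_21 = phi_11 - phi_22 phi_11 = 0.3821 - (0.553513)(0.3821) = 0.170603.
Step k = 3:
  phi_33 = [rho(3) - phi_21 rho(2) - phi_22 rho(1)] / [1 - phi_21 rho(1) - phi_22 rho(2)]
    numerator   = 0.2738 - (0.170603)(0.6187) - (0.553513)(0.3821) = -0.04324915
    denominator = 1 - (0.170603)(0.3821) - (0.553513)(0.6187) = 0.59235438
  phi_33 = -0.04324915 / 0.59235438 = -0.073.
Therefore phi_{33} = -0.0730.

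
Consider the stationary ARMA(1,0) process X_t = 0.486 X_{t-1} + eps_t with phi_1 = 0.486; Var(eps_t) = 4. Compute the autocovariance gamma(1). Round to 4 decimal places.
\gamma(1) = 2.5452

Multiply the model equation by X_{t-k} and take expectations. With theta_0 = psi_0 = 1 and psi_j the MA(infinity) weights, this gives
  gamma(k) - sum_i phi_i gamma(k-i) = c_k,
  c_k = sigma^2 * sum_{j=k..q} theta_j psi_{j-k}   (c_k = 0 for k > q),
using gamma(-m) = gamma(m).
Pure AR (q = 0): c_0 = sigma^2 = 4, c_k = 0 for k >= 1.
Equations for k = 0 and k = 1 (AR order 1):
  gamma(0) = phi_1 gamma(1) + c_0
  gamma(1) = phi_1 gamma(0) + c_1
Substituting the second into the first: gamma(0) (1 - phi_1^2) = c_0 + phi_1 c_1, so
  gamma(0) = c_0 / (1 - phi_1^2) = 4 / (1 - (0.486)^2) = 4 / 0.763804 = 5.236946.
  gamma(1) = phi_1 gamma(0) = (0.486)(5.236946) = 2.545156.
Therefore gamma(1) = 2.5452 (to 4 decimal places).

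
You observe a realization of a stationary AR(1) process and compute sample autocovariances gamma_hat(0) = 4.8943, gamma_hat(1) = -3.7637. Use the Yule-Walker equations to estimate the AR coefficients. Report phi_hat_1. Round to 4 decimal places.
\hat\phi_{1} = -0.7690

The Yule-Walker equations for an AR(p) process read, in matrix form,
  Gamma_p phi = r_p,   with   (Gamma_p)_{ij} = gamma(|i - j|),
                       (r_p)_i = gamma(i),   i,j = 1..p.
Substitute the sample gammas (Toeplitz matrix and right-hand side of size 1):
  Gamma_p = [[4.8943]]
  r_p     = [-3.7637]
With p = 1 this is the single equation gamma(0) phi_1 = gamma(1):
  phi_hat_1 = gamma(1) / gamma(0) = -3.7637 / 4.8943 = -0.7690.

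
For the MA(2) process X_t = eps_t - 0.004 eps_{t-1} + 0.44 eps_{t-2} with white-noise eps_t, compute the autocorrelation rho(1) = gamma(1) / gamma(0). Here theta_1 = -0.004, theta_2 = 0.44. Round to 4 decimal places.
\rho(1) = -0.0048

For an MA(q) process with theta_0 = 1, the autocovariance is
  gamma(k) = sigma^2 * sum_{i=0..q-k} theta_i * theta_{i+k},
and rho(k) = gamma(k) / gamma(0). Sigma^2 cancels.
  numerator   = (1)*(-0.004) + (-0.004)*(0.44) = -0.00576.
  denominator = (1)^2 + (-0.004)^2 + (0.44)^2 = 1.193616.
  rho(1) = -0.00576 / 1.193616 = -0.0048.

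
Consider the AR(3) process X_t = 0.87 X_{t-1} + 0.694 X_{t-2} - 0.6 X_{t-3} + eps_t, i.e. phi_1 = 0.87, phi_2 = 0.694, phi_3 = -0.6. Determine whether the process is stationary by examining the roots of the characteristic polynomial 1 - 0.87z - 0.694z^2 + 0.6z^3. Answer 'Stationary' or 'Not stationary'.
\text{Stationary}

The AR(p) characteristic polynomial is P(z) = 1 - 0.87z - 0.694z^2 + 0.6z^3.
Stationarity requires all roots to lie outside the unit circle, i.e. |z| > 1 for every root.
Degree 3: look for a simple real root z0 first, then factor out (1 - z/z0) and solve the remaining quadratic.
Testing z0 = 1.25: P(1.25) = 1 + (-0.87)(1.25) + (-0.694)(1.25)^2 + (0.6)(1.25)^3
  = 1 + (-1.0875) + (-1.084375) + (1.171875) = 0.  So z_0 = 1.25 is a root, |z_0| = 1.25.
Divide out the factor (1 - 0.8 z) = (1 - z/z0) (since 1/z0 = 0.8):
  P(z) = (1 - 0.8 z)(1 + (-0.07) z + (-0.75) z^2)
  [check: z-coef -0.07 - (0.8) = -0.87; z^2-coef -0.75 - (0.8)(-0.07) = -0.694; z^3-coef -(0.8)(-0.75) = 0.6.]
Remaining roots from the quadratic factor 1 + (-0.07) z + (-0.75) z^2:
  Set 1 + (-0.07) z + (-0.75) z^2 = 0, i.e. a z^2 + b z + c = 0 with a = -0.75, b = -0.07, c = 1.
  Discriminant D = b^2 - 4ac = (-0.07)^2 - 4*(-0.75)*1 = 0.0049 - (-3) = 3.0049.
  D >= 0, so the roots are real: z = (-b +/- sqrt(D)) / (2a) = (0.07 +/- 1.733465) / (-1.5).
    z_1 = (0.07 + 1.733465) / (-1.5) = -1.2023,   |z_1| = 1.2023.
    z_2 = (0.07 - 1.733465) / (-1.5) = 1.109,   |z_2| = 1.109.
Moduli of all roots: 1.2500, 1.2023, 1.1090.
All moduli strictly greater than 1? Yes.
Verdict: Stationary.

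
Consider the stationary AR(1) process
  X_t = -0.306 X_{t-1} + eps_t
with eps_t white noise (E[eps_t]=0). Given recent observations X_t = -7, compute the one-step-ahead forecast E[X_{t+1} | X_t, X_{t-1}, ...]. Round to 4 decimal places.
E[X_{t+1} \mid \mathcal F_t] = 2.1420

For an AR(p) model X_t = c + sum_i phi_i X_{t-i} + eps_t, the
one-step-ahead conditional mean is
  E[X_{t+1} | X_t, ...] = c + sum_i phi_i X_{t+1-i}.
Substitute known values:
  E[X_{t+1} | ...] = (-0.306) * (-7)
                   = 2.1420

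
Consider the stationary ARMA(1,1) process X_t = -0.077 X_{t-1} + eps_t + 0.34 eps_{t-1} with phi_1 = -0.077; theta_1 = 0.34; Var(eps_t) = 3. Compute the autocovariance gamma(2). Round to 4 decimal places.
\gamma(2) = -0.0595

Multiply the model equation by X_{t-k} and take expectations. With theta_0 = psi_0 = 1 and psi_j the MA(infinity) weights, this gives
  gamma(k) - sum_i phi_i gamma(k-i) = c_k,
  c_k = sigma^2 * sum_{j=k..q} theta_j psi_{j-k}   (c_k = 0 for k > q),
using gamma(-m) = gamma(m).
psi-weights needed (psi_j = theta_j + sum_i phi_i psi_{j-i}):
  psi_1 = theta_1 + phi_1 = 0.34 + (-0.077) = 0.263
Right-hand sides:
  c_0 = sigma^2 (1 + theta_1 psi_1) = 3 * (1 + (0.34)(0.263)) = 3 * 1.08942 = 3.26826
  c_1 = sigma^2 theta_1 = 3 * (0.34) = 1.02
  c_2 = 0
Equations for k = 0 and k = 1 (AR order 1):
  gamma(0) = phi_1 gamma(1) + c_0
  gamma(1) = phi_1 gamma(0) + c_1
Substituting the second into the first: gamma(0) (1 - phi_1^2) = c_0 + phi_1 c_1, so
  gamma(0) = (c_0 + phi_1 c_1) / (1 - phi_1^2) = (3.26826 + (-0.077)(1.02)) / (1 - (-0.077)^2) = 3.18972 / 0.994071 = 3.208745.
  gamma(1) = phi_1 gamma(0) + c_1 = (-0.077)(3.208745) + (1.02) = 0.772927.
For k = 2 (> q): gamma(2) = phi_1 gamma(1) = (-0.077)(0.772927) = -0.059515.
Therefore gamma(2) = -0.0595 (to 4 decimal places).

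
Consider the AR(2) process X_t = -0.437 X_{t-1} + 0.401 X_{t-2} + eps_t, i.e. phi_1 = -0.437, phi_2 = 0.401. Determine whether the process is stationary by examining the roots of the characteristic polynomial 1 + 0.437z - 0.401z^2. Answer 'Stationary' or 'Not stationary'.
\text{Stationary}

The AR(p) characteristic polynomial is P(z) = 1 + 0.437z - 0.401z^2.
Stationarity requires all roots to lie outside the unit circle, i.e. |z| > 1 for every root.
Set 1 + (0.437) z + (-0.401) z^2 = 0, i.e. a z^2 + b z + c = 0 with a = -0.401, b = 0.437, c = 1.
Discriminant D = b^2 - 4ac = (0.437)^2 - 4*(-0.401)*1 = 0.190969 - (-1.604) = 1.794969.
D >= 0, so the roots are real: z = (-b +/- sqrt(D)) / (2a) = (-0.437 +/- 1.339765) / (-0.802).
  z_1 = (-0.437 + 1.339765) / (-0.802) = -1.1256,   |z_1| = 1.1256.
  z_2 = (-0.437 - 1.339765) / (-0.802) = 2.2154,   |z_2| = 2.2154.
Moduli of all roots: 1.1256, 2.2154.
All moduli strictly greater than 1? Yes.
Verdict: Stationary.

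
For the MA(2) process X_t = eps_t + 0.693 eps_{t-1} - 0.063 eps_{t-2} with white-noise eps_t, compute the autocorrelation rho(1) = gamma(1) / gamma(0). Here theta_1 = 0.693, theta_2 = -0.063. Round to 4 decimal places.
\rho(1) = 0.4375

For an MA(q) process with theta_0 = 1, the autocovariance is
  gamma(k) = sigma^2 * sum_{i=0..q-k} theta_i * theta_{i+k},
and rho(k) = gamma(k) / gamma(0). Sigma^2 cancels.
  numerator   = (1)*(0.693) + (0.693)*(-0.063) = 0.649341.
  denominator = (1)^2 + (0.693)^2 + (-0.063)^2 = 1.484218.
  rho(1) = 0.649341 / 1.484218 = 0.4375.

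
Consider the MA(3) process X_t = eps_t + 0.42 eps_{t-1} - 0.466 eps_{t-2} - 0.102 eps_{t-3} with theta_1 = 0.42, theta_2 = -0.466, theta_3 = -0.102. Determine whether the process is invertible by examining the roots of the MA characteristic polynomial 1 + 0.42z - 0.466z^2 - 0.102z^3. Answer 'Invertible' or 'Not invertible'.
\text{Invertible}

The MA(q) characteristic polynomial is P(z) = 1 + 0.42z - 0.466z^2 - 0.102z^3.
Invertibility requires all roots to lie outside the unit circle, i.e. |z| > 1 for every root.
Degree 3: look for a simple real root z0 first, then factor out (1 - z/z0) and solve the remaining quadratic.
Testing z0 = -5: P(-5) = 1 + (0.42)(-5) + (-0.466)(-5)^2 + (-0.102)(-5)^3
  = 1 + (-2.1) + (-11.65) + (12.75) = 0.  So z_0 = -5 is a root, |z_0| = 5.
Divide out the factor (1 + 0.2 z) = (1 - z/z0) (since 1/z0 = -0.2):
  P(z) = (1 + 0.2 z)(1 + (0.22) z + (-0.51) z^2)
  [check: z-coef 0.22 - (-0.2) = 0.42; z^2-coef -0.51 - (-0.2)(0.22) = -0.466; z^3-coef -(-0.2)(-0.51) = -0.102.]
Remaining roots from the quadratic factor 1 + (0.22) z + (-0.51) z^2:
  Set 1 + (0.22) z + (-0.51) z^2 = 0, i.e. a z^2 + b z + c = 0 with a = -0.51, b = 0.22, c = 1.
  Discriminant D = b^2 - 4ac = (0.22)^2 - 4*(-0.51)*1 = 0.0484 - (-2.04) = 2.0884.
  D >= 0, so the roots are real: z = (-b +/- sqrt(D)) / (2a) = (-0.22 +/- 1.44513) / (-1.02).
    z_1 = (-0.22 + 1.44513) / (-1.02) = -1.2011,   |z_1| = 1.2011.
    z_2 = (-0.22 - 1.44513) / (-1.02) = 1.6325,   |z_2| = 1.6325.
Moduli of all roots: 5.0000, 1.2011, 1.6325.
All moduli strictly greater than 1? Yes.
Verdict: Invertible.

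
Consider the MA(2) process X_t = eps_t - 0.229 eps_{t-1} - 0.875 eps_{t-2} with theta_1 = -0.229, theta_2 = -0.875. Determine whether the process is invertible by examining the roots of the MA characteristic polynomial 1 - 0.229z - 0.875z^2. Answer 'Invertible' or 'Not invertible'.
\text{Not invertible}

The MA(q) characteristic polynomial is P(z) = 1 - 0.229z - 0.875z^2.
Invertibility requires all roots to lie outside the unit circle, i.e. |z| > 1 for every root.
Set 1 + (-0.229) z + (-0.875) z^2 = 0, i.e. a z^2 + b z + c = 0 with a = -0.875, b = -0.229, c = 1.
Discriminant D = b^2 - 4ac = (-0.229)^2 - 4*(-0.875)*1 = 0.052441 - (-3.5) = 3.552441.
D >= 0, so the roots are real: z = (-b +/- sqrt(D)) / (2a) = (0.229 +/- 1.884792) / (-1.75).
  z_1 = (0.229 + 1.884792) / (-1.75) = -1.2079,   |z_1| = 1.2079.
  z_2 = (0.229 - 1.884792) / (-1.75) = 0.9462,   |z_2| = 0.9462.
Moduli of all roots: 1.2079, 0.9462.
All moduli strictly greater than 1? No.
Verdict: Not invertible.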